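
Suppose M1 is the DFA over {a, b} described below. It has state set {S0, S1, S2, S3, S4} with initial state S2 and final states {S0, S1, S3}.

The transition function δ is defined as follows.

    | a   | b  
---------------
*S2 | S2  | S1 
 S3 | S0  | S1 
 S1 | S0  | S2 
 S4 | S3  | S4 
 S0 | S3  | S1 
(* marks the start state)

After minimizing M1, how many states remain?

Reachable states from the start: {S0,S1,S2,S3}. Unreachable: {S4} — drop them.
Initial partition by acceptance: {S0,S1,S3} | {S2}.
Refine {S0,S1,S3} on symbol b: members go to different blocks, giving {S0,S3} and {S1}.
No further refinement is possible. Final partition (3 blocks): {S0,S3} | {S2} | {S1}.

3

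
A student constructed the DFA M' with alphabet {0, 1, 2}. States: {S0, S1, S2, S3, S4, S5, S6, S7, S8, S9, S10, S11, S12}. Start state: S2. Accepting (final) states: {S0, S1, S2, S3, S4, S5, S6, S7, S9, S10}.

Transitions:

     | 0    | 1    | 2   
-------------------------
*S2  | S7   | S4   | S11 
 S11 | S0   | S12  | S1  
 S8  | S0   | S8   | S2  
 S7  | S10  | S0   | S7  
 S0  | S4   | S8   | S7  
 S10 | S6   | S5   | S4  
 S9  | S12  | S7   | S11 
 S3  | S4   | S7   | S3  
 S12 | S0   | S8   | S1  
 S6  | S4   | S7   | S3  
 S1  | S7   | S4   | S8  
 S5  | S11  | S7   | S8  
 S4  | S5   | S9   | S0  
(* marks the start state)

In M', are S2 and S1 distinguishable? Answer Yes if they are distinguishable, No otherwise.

Initial partition by acceptance: {S0,S1,S2,S3,S4,S5,S6,S7,S9,S10} | {S8,S11,S12}.
On input 0, block {S0,S1,S2,S3,S4,S5,S6,S7,S9,S10} splits into {S0,S1,S2,S3,S4,S6,S7,S10} and {S5,S9}.
On input 0, block {S0,S1,S2,S3,S4,S6,S7,S10} splits into {S0,S1,S2,S3,S6,S7,S10} and {S4}.
On input 0, block {S0,S1,S2,S3,S6,S7,S10} splits into {S1,S2,S7,S10} and {S0,S3,S6}.
Split {S1,S2,S7,S10} by δ(·,0) → {S1,S2,S7} and {S10}.
On input 0, block {S1,S2,S7} splits into {S1,S2} and {S7}.
On input 1, block {S0,S3,S6} splits into {S3,S6} and {S0}.
The partition is now stable with 8 blocks: {S1,S2} | {S8,S11,S12} | {S5,S9} | {S4} | {S3,S6} | {S10} | {S7} | {S0}.
S2 and S1 lie in the same block of the stable partition, so they are equivalent — no string distinguishes them.

No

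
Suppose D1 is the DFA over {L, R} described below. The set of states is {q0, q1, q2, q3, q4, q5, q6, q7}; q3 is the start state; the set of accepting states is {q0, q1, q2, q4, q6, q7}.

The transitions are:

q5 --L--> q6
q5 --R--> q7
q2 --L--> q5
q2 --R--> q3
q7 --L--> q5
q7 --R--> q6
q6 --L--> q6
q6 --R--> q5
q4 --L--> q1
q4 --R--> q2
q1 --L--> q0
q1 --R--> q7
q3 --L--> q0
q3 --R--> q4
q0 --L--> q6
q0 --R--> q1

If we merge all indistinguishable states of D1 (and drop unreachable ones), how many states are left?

8

Start with accepting vs non-accepting: {q0,q1,q2,q4,q6,q7} | {q3,q5}.
Refine {q0,q1,q2,q4,q6,q7} on symbol L: members go to different blocks, giving {q0,q1,q4,q6} and {q2,q7}.
Split {q0,q1,q4,q6} by δ(·,R) → {q1,q4} and {q0} and {q6}.
On input L, block {q1,q4} splits into {q1} and {q4}.
Refine {q3,q5} on symbol L: members go to different blocks, giving {q3} and {q5}.
Refine {q2,q7} on symbol R: members go to different blocks, giving {q2} and {q7}.
No further refinement is possible. Final partition (8 blocks): {q1} | {q3} | {q2} | {q0} | {q6} | {q4} | {q5} | {q7}.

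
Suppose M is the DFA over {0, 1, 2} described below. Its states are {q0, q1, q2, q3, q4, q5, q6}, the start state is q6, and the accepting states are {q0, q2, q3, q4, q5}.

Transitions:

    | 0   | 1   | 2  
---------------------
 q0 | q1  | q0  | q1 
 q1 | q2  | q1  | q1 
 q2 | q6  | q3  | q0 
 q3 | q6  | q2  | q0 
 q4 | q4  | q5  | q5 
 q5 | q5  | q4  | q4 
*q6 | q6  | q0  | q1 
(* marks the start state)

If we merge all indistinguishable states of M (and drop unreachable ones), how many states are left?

4

First remove the unreachable states {q4,q5}; 5 states remain.
Initial partition by acceptance: {q0,q2,q3} | {q1,q6}.
Split {q0,q2,q3} by δ(·,2) → {q2,q3} and {q0}.
Split {q1,q6} by δ(·,0) → {q1} and {q6}.
No further refinement is possible. Final partition (4 blocks): {q2,q3} | {q1} | {q0} | {q6}.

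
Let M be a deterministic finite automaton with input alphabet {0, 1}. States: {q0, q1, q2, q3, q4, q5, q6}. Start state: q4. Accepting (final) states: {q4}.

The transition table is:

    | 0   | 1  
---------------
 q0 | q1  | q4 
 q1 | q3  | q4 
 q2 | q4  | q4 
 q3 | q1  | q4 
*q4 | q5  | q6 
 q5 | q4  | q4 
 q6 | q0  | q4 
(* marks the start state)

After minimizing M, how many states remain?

Reachable states from the start: {q0,q1,q3,q4,q5,q6}. Unreachable: {q2} — drop them.
P0 = {q4} | {q0,q1,q3,q5,q6}.
On input 0, block {q0,q1,q3,q5,q6} splits into {q0,q1,q3,q6} and {q5}.
No further refinement is possible. Final partition (3 blocks): {q4} | {q0,q1,q3,q6} | {q5}.

3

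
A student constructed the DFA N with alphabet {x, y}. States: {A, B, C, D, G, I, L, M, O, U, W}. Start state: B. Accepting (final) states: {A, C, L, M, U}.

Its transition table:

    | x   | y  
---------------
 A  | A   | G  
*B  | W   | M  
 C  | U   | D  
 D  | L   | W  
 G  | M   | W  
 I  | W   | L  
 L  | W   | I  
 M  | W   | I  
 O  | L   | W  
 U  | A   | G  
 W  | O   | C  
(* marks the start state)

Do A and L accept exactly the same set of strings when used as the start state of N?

Every state is reachable, so we keep all 11.
Initial partition by acceptance: {A,C,L,M,U} | {B,D,G,I,O,W}.
Refine {A,C,L,M,U} on symbol x: members go to different blocks, giving {A,C,U} and {L,M}.
Refine {B,D,G,I,O,W} on symbol x: members go to different blocks, giving {B,I,W} and {D,G,O}.
Refine {B,I,W} on symbol x: members go to different blocks, giving {B,I} and {W}.
The partition is now stable with 5 blocks: {A,C,U} | {B,I} | {L,M} | {D,G,O} | {W}.
A and L end up in different blocks, so they are distinguishable. For instance, the string 'x' is accepted from only A.

No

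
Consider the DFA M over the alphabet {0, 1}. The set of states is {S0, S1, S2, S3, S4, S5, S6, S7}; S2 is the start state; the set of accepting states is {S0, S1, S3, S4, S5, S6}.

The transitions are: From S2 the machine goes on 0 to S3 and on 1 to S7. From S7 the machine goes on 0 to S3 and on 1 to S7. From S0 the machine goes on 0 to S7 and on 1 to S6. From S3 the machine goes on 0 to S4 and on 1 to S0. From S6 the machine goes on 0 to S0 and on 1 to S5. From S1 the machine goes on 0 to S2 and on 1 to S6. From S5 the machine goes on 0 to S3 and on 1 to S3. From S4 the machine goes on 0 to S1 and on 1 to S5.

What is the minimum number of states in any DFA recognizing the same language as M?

Every state is reachable, so we keep all 8.
Initial partition by acceptance: {S0,S1,S3,S4,S5,S6} | {S2,S7}.
On input 0, block {S0,S1,S3,S4,S5,S6} splits into {S3,S4,S5,S6} and {S0,S1}.
On input 0, block {S3,S4,S5,S6} splits into {S3,S5} and {S4,S6}.
Refine {S3,S5} on symbol 0: members go to different blocks, giving {S3} and {S5}.
The partition is now stable with 5 blocks: {S3} | {S2,S7} | {S0,S1} | {S4,S6} | {S5}.

5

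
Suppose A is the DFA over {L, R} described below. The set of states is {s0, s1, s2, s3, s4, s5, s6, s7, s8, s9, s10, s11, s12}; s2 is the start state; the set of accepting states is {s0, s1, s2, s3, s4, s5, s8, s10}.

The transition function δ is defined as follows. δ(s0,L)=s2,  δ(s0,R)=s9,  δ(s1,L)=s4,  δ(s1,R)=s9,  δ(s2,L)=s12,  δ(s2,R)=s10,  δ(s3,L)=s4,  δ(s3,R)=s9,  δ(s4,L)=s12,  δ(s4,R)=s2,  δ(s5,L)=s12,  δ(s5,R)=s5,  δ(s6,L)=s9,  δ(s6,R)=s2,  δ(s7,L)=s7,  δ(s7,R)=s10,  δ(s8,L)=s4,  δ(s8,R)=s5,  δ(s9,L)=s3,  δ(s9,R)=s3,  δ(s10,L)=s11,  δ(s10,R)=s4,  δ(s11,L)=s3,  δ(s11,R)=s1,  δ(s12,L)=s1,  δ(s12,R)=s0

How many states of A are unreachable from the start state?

No path from s2 leads to s5, s6, s7, s8; the other 9 states are all reachable.

4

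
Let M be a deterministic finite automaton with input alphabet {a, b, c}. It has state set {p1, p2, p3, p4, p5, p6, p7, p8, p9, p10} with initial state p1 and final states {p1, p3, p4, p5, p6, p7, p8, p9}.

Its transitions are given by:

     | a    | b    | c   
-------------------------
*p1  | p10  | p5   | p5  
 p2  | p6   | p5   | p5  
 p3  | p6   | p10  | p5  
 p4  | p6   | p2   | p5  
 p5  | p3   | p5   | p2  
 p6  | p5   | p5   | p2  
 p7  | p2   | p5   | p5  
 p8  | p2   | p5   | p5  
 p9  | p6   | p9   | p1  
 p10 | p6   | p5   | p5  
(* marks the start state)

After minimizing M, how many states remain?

5

First remove the unreachable states {p4,p7,p8,p9}; 6 states remain.
Start with accepting vs non-accepting: {p1,p3,p5,p6} | {p2,p10}.
Refine {p1,p3,p5,p6} on symbol a: members go to different blocks, giving {p3,p5,p6} and {p1}.
Refine {p3,p5,p6} on symbol b: members go to different blocks, giving {p5,p6} and {p3}.
Refine {p5,p6} on symbol a: members go to different blocks, giving {p5} and {p6}.
Stable partition: {p5} | {p2,p10} | {p1} | {p3} | {p6} — 5 equivalence classes.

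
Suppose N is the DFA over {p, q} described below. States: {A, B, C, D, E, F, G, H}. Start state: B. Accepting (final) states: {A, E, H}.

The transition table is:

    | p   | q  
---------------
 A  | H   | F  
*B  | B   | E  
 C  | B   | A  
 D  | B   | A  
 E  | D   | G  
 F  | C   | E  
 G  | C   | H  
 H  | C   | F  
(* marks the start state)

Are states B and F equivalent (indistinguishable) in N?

All states are reachable from the start state.
Start with accepting vs non-accepting: {A,E,H} | {B,C,D,F,G}.
Split {A,E,H} by δ(·,p) → {E,H} and {A}.
On input q, block {B,C,D,F,G} splits into {B,F,G} and {C,D}.
Split {B,F,G} by δ(·,p) → {F,G} and {B}.
Stable partition: {E,H} | {F,G} | {A} | {C,D} | {B} — 5 equivalence classes.
B and F end up in different blocks, so they are distinguishable. For instance, the string 'pqp' is accepted from only F.

No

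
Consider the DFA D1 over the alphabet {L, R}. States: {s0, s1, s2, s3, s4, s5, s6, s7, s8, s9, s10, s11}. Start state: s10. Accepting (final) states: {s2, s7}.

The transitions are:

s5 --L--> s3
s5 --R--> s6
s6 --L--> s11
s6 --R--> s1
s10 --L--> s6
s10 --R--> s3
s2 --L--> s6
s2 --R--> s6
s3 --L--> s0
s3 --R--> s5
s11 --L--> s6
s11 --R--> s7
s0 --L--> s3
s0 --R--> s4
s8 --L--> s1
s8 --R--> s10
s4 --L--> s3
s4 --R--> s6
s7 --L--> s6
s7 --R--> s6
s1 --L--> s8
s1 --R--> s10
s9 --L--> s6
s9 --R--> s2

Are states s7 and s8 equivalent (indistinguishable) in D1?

No

First remove the unreachable states {s2,s9}; 10 states remain.
Initial partition by acceptance: {s7} | {s0,s1,s3,s4,s5,s6,s8,s10,s11}.
On input R, block {s0,s1,s3,s4,s5,s6,s8,s10,s11} splits into {s0,s1,s3,s4,s5,s6,s8,s10} and {s11}.
Refine {s0,s1,s3,s4,s5,s6,s8,s10} on symbol L: members go to different blocks, giving {s0,s1,s3,s4,s5,s8,s10} and {s6}.
Refine {s0,s1,s3,s4,s5,s8,s10} on symbol L: members go to different blocks, giving {s0,s1,s3,s4,s5,s8} and {s10}.
On input R, block {s0,s1,s3,s4,s5,s8} splits into {s0,s3} and {s1,s8} and {s4,s5}.
No further refinement is possible. Final partition (7 blocks): {s7} | {s0,s3} | {s11} | {s6} | {s10} | {s1,s8} | {s4,s5}.
s7 and s8 end up in different blocks, so they are distinguishable. For instance, the string 'ε' is accepted from only s7.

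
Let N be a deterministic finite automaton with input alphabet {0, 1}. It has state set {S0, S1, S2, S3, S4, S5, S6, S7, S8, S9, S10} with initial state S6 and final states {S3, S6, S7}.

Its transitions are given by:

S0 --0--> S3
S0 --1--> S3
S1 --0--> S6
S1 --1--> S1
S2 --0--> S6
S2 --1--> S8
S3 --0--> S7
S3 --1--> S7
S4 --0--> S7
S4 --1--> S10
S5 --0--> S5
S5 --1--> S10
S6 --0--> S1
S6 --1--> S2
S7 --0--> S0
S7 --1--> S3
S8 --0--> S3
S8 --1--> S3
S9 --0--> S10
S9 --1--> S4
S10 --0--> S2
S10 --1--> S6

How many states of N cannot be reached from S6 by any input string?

4

No path from S6 leads to S4, S5, S9, S10; the other 7 states are all reachable.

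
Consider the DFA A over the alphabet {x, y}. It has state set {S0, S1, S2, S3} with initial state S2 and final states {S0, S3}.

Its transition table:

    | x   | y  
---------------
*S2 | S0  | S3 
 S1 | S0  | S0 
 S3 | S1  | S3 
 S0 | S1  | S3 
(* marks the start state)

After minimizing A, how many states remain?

Initial partition by acceptance: {S0,S3} | {S1,S2}.
No further refinement is possible. Final partition (2 blocks): {S0,S3} | {S1,S2}.

2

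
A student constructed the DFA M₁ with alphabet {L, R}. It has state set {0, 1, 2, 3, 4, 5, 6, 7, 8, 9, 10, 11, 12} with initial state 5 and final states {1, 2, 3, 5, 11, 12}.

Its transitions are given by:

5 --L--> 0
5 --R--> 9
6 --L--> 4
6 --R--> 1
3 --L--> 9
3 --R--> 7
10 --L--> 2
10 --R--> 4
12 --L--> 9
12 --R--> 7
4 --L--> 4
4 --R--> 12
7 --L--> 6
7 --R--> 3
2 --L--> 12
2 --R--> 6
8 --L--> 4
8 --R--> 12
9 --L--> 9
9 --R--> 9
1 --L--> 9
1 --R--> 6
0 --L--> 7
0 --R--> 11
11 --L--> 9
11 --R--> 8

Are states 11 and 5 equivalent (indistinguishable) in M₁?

States {2,10} cannot be reached from the start state, so discard them.
P0 = {1,3,5,11,12} | {0,4,6,7,8,9}.
Refine {0,4,6,7,8,9} on symbol R: members go to different blocks, giving {0,4,6,7,8} and {9}.
Split {1,3,5,11,12} by δ(·,L) → {1,3,11,12} and {5}.
Stable partition: {1,3,11,12} | {0,4,6,7,8} | {9} | {5} — 4 equivalence classes.
11 and 5 end up in different blocks, so they are distinguishable. For instance, the string 'LR' is accepted from only 5.

No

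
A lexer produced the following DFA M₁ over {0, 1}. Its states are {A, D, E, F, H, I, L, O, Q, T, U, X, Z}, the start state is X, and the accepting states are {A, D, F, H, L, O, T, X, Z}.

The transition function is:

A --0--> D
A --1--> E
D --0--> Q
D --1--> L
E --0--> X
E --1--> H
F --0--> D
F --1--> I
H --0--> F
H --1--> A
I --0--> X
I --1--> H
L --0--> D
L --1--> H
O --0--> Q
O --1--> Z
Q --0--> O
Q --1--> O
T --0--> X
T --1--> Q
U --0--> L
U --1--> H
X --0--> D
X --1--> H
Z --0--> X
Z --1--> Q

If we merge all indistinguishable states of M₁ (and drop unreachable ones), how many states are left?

8

First remove the unreachable states {T,U}; 11 states remain.
P0 = {A,D,F,H,L,O,X,Z} | {E,I,Q}.
On input 0, block {A,D,F,H,L,O,X,Z} splits into {A,F,H,L,X,Z} and {D,O}.
Split {A,F,H,L,X,Z} by δ(·,0) → {A,F,L,X} and {H,Z}.
On input 1, block {A,F,L,X} splits into {L,X} and {A,F}.
Refine {E,I,Q} on symbol 0: members go to different blocks, giving {E,I} and {Q}.
Refine {D,O} on symbol 1: members go to different blocks, giving {D} and {O}.
Refine {H,Z} on symbol 0: members go to different blocks, giving {H} and {Z}.
No further refinement is possible. Final partition (8 blocks): {L,X} | {E,I} | {D} | {H} | {A,F} | {Q} | {O} | {Z}.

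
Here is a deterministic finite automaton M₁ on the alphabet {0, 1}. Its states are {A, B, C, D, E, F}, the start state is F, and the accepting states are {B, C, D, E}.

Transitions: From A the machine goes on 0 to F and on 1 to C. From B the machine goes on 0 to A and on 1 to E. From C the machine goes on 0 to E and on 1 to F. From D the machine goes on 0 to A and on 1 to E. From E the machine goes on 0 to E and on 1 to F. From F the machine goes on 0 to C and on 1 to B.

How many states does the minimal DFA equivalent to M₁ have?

4

Reachable states from the start: {A,B,C,E,F}. Unreachable: {D} — drop them.
Start with accepting vs non-accepting: {B,C,E} | {A,F}.
On input 0, block {B,C,E} splits into {C,E} and {B}.
Refine {A,F} on symbol 0: members go to different blocks, giving {A} and {F}.
No further refinement is possible. Final partition (4 blocks): {C,E} | {A} | {B} | {F}.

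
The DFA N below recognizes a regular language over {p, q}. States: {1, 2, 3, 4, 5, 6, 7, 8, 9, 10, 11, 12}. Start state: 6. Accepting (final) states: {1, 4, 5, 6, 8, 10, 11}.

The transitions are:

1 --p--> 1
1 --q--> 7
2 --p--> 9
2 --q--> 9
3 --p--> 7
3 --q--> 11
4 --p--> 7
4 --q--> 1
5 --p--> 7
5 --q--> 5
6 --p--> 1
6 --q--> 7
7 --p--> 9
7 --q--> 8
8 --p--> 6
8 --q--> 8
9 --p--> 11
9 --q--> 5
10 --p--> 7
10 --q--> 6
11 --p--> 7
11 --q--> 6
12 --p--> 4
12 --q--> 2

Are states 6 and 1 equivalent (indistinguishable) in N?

First remove the unreachable states {2,3,4,10,12}; 7 states remain.
Initial partition by acceptance: {1,5,6,8,11} | {7,9}.
On input p, block {1,5,6,8,11} splits into {1,6,8} and {5,11}.
On input q, block {1,6,8} splits into {1,6} and {8}.
Split {7,9} by δ(·,p) → {7} and {9}.
On input q, block {5,11} splits into {5} and {11}.
The partition is now stable with 6 blocks: {1,6} | {7} | {5} | {8} | {9} | {11}.
6 and 1 lie in the same block of the stable partition, so they are equivalent — no string distinguishes them.

Yes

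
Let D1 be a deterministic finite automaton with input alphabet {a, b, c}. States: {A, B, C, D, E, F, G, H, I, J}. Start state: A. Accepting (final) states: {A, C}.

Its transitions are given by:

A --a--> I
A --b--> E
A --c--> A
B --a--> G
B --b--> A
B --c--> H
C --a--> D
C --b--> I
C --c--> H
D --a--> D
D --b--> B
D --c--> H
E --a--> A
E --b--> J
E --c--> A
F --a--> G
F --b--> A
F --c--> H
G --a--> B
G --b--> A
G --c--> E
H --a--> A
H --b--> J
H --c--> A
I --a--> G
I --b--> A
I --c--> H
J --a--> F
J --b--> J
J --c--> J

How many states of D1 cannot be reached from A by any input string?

BFS from A reaches {A, B, E, F, G, H, I, J}; the 2 state(s) C, D are never visited.

2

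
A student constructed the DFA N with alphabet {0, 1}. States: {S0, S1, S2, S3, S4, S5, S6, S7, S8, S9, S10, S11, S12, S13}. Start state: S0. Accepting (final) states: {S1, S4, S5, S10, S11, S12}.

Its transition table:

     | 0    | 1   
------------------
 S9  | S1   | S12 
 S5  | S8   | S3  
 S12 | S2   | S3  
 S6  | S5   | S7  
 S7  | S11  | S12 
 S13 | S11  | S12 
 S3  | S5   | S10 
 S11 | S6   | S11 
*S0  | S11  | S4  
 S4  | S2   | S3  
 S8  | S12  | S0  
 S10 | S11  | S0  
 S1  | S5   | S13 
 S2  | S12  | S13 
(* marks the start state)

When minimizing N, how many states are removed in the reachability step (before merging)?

BFS from S0 reaches {S0, S2, S3, S4, S5, S6, S7, S8, S10, S11, S12, S13}; the 2 state(s) S1, S9 are never visited.

2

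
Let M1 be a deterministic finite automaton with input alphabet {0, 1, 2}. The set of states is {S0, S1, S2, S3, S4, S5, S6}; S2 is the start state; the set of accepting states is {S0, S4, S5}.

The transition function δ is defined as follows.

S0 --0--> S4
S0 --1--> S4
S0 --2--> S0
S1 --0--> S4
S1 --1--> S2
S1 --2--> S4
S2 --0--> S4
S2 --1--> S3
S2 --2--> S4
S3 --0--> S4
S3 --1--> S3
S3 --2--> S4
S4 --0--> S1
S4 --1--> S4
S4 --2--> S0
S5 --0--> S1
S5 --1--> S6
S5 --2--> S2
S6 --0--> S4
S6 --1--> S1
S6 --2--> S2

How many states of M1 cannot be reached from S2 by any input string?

2

BFS from S2 reaches {S0, S1, S2, S3, S4}; the 2 state(s) S5, S6 are never visited.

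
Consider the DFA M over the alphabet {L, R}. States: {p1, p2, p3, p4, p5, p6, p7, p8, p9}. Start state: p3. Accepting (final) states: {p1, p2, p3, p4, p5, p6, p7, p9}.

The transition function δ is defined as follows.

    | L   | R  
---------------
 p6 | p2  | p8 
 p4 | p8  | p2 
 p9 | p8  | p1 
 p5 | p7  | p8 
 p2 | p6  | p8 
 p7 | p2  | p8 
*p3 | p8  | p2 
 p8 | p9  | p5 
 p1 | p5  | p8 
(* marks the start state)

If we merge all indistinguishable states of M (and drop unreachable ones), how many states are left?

States {p4} cannot be reached from the start state, so discard them.
Start with accepting vs non-accepting: {p1,p2,p3,p5,p6,p7,p9} | {p8}.
Split {p1,p2,p3,p5,p6,p7,p9} by δ(·,L) → {p1,p2,p5,p6,p7} and {p3,p9}.
The partition is now stable with 3 blocks: {p1,p2,p5,p6,p7} | {p8} | {p3,p9}.

3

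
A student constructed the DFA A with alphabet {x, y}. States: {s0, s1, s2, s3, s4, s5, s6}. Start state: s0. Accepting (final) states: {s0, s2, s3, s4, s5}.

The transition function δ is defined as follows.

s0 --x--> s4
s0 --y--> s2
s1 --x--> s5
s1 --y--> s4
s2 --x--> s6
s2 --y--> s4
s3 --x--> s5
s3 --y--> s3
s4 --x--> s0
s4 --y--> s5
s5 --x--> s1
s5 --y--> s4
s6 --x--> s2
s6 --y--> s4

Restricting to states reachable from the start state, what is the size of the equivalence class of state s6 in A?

First remove the unreachable states {s3}; 6 states remain.
Initial partition by acceptance: {s0,s2,s4,s5} | {s1,s6}.
On input x, block {s0,s2,s4,s5} splits into {s0,s4} and {s2,s5}.
No further refinement is possible. Final partition (3 blocks): {s0,s4} | {s1,s6} | {s2,s5}.
The equivalence class containing s6 is {s1,s6}, of size 2.

2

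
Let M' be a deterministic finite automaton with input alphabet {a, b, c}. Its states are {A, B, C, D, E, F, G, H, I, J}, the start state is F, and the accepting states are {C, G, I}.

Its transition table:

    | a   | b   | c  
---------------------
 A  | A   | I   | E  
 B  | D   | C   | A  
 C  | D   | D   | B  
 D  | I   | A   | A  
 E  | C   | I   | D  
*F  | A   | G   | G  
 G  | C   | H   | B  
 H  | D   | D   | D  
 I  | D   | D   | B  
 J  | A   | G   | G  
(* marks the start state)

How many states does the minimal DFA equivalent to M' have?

8

Reachable states from the start: {A,B,C,D,E,F,G,H,I}. Unreachable: {J} — drop them.
P0 = {C,G,I} | {A,B,D,E,F,H}.
On input a, block {C,G,I} splits into {C,I} and {G}.
Refine {A,B,D,E,F,H} on symbol a: members go to different blocks, giving {A,B,F,H} and {D,E}.
On input a, block {A,B,F,H} splits into {A,F} and {B,H}.
On input b, block {A,F} splits into {A} and {F}.
Split {D,E} by δ(·,b) → {D} and {E}.
On input b, block {B,H} splits into {B} and {H}.
No further refinement is possible. Final partition (8 blocks): {C,I} | {A} | {G} | {D} | {B} | {F} | {E} | {H}.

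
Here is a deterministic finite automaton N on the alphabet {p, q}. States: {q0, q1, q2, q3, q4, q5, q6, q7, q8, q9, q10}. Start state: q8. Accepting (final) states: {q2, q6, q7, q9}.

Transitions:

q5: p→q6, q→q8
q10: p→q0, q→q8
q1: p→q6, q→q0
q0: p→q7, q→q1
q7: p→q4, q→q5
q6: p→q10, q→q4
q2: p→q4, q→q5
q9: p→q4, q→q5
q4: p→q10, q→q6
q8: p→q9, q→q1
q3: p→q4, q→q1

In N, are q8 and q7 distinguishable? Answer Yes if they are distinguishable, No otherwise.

Reachable states from the start: {q0,q1,q4,q5,q6,q7,q8,q9,q10}. Unreachable: {q2,q3} — drop them.
Initial partition by acceptance: {q6,q7,q9} | {q0,q1,q4,q5,q8,q10}.
On input p, block {q0,q1,q4,q5,q8,q10} splits into {q0,q1,q5,q8} and {q4,q10}.
Split {q6,q7,q9} by δ(·,q) → {q7,q9} and {q6}.
Split {q0,q1,q5,q8} by δ(·,p) → {q0,q8} and {q1,q5}.
Refine {q4,q10} on symbol p: members go to different blocks, giving {q4} and {q10}.
No further refinement is possible. Final partition (6 blocks): {q7,q9} | {q0,q8} | {q4} | {q6} | {q1,q5} | {q10}.
q8 and q7 end up in different blocks, so they are distinguishable. For instance, the string 'ε' is accepted from only q7.

Yes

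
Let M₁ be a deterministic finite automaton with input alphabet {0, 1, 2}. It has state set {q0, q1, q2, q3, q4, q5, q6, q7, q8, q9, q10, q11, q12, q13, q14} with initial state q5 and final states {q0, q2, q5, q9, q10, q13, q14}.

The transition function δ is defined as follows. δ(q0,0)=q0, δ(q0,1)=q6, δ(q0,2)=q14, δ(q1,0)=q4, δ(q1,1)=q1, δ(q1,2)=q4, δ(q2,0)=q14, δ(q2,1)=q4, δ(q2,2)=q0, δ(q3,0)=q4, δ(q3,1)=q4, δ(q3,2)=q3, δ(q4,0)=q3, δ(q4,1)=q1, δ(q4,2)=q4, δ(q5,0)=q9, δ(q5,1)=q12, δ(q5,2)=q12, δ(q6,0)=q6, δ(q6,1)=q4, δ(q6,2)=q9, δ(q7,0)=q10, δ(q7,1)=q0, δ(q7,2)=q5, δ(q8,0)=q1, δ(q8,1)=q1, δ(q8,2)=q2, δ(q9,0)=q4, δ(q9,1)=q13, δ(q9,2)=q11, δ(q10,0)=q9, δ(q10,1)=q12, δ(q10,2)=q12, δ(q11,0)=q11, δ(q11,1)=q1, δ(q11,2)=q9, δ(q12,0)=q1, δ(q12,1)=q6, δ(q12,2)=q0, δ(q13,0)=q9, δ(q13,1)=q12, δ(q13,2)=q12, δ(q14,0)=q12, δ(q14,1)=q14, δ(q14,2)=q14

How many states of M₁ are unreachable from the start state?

4

No path from q5 leads to q2, q7, q8, q10; the other 11 states are all reachable.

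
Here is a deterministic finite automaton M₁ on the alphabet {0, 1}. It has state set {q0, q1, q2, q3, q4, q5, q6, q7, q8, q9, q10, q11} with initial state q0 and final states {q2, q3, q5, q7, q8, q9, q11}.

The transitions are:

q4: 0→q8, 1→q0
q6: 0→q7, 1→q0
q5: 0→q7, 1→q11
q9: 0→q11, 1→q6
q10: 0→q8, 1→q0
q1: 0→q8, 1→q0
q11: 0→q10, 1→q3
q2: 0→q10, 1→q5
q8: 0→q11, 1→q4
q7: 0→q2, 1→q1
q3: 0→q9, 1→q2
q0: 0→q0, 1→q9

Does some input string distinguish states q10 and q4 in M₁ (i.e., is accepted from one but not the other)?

Every state is reachable, so we keep all 12.
Start with accepting vs non-accepting: {q2,q3,q5,q7,q8,q9,q11} | {q0,q1,q4,q6,q10}.
Split {q2,q3,q5,q7,q8,q9,q11} by δ(·,0) → {q3,q5,q7,q8,q9} and {q2,q11}.
On input 0, block {q3,q5,q7,q8,q9} splits into {q7,q8,q9} and {q3,q5}.
On input 0, block {q0,q1,q4,q6,q10} splits into {q1,q4,q6,q10} and {q0}.
The partition is now stable with 5 blocks: {q7,q8,q9} | {q1,q4,q6,q10} | {q2,q11} | {q3,q5} | {q0}.
q10 and q4 lie in the same block of the stable partition, so they are equivalent — no string distinguishes them.

No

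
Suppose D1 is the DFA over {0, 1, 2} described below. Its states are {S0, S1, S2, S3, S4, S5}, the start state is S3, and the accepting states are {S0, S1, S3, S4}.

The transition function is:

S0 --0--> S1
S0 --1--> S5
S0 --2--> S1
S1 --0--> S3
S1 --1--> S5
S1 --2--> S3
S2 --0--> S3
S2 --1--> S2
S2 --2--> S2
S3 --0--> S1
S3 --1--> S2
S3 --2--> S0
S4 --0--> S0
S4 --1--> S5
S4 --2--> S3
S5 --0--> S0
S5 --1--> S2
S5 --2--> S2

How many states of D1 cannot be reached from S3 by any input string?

1

BFS from S3 reaches {S0, S1, S2, S3, S5}; the 1 state(s) S4 are never visited.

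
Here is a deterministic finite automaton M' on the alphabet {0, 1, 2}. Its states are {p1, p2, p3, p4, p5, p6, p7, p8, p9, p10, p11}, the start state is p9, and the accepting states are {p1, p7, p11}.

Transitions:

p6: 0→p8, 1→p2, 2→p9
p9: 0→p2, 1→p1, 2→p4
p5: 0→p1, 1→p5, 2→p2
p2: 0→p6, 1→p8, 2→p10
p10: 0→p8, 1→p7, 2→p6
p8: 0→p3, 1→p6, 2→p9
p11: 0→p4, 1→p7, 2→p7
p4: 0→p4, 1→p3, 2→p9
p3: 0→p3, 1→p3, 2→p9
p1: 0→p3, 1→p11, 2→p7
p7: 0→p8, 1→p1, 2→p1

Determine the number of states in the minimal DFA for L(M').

States {p5} cannot be reached from the start state, so discard them.
Start with accepting vs non-accepting: {p1,p7,p11} | {p2,p3,p4,p6,p8,p9,p10}.
On input 1, block {p2,p3,p4,p6,p8,p9,p10} splits into {p2,p3,p4,p6,p8} and {p9,p10}.
The partition is now stable with 3 blocks: {p1,p7,p11} | {p2,p3,p4,p6,p8} | {p9,p10}.

3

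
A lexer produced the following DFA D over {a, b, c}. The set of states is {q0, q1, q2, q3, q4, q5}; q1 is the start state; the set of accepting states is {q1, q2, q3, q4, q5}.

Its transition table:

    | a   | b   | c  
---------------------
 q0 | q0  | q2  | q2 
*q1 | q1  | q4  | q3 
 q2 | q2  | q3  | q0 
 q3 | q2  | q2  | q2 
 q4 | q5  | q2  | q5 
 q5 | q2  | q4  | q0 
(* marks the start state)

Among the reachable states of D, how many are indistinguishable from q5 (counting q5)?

2

Start with accepting vs non-accepting: {q1,q2,q3,q4,q5} | {q0}.
Split {q1,q2,q3,q4,q5} by δ(·,c) → {q1,q3,q4} and {q2,q5}.
Split {q1,q3,q4} by δ(·,a) → {q3,q4} and {q1}.
Stable partition: {q3,q4} | {q0} | {q2,q5} | {q1} — 4 equivalence classes.
The equivalence class containing q5 is {q2,q5}, of size 2.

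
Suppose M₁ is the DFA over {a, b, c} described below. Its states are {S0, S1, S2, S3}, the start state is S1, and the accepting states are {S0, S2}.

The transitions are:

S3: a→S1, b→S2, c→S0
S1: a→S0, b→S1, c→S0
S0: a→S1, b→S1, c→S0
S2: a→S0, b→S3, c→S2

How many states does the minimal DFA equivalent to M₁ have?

Reachable states from the start: {S0,S1}. Unreachable: {S2,S3} — drop them.
Start with accepting vs non-accepting: {S0} | {S1}.
No further refinement is possible. Final partition (2 blocks): {S0} | {S1}.

2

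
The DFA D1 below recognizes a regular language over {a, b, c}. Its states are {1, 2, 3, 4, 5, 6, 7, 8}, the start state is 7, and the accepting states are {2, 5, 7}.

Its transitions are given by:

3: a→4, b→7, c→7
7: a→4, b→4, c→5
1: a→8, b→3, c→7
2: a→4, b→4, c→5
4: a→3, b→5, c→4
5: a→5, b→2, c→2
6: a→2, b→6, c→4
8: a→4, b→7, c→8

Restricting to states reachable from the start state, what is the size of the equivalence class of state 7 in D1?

States {1,6,8} cannot be reached from the start state, so discard them.
Initial partition by acceptance: {2,5,7} | {3,4}.
Refine {2,5,7} on symbol a: members go to different blocks, giving {2,7} and {5}.
On input b, block {3,4} splits into {3} and {4}.
No further refinement is possible. Final partition (4 blocks): {2,7} | {3} | {5} | {4}.
The equivalence class containing 7 is {2,7}, of size 2.

2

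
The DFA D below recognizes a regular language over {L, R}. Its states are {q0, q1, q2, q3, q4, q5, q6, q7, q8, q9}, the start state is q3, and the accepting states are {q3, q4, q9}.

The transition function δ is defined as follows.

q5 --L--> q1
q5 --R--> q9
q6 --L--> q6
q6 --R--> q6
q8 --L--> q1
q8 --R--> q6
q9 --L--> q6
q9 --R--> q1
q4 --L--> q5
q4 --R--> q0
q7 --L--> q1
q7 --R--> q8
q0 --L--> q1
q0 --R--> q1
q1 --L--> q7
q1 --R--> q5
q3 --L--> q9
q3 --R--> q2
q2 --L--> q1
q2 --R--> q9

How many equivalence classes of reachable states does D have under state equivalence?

States {q0,q4} cannot be reached from the start state, so discard them.
Start with accepting vs non-accepting: {q3,q9} | {q1,q2,q5,q6,q7,q8}.
On input L, block {q3,q9} splits into {q3} and {q9}.
Split {q1,q2,q5,q6,q7,q8} by δ(·,R) → {q1,q6,q7,q8} and {q2,q5}.
Split {q1,q6,q7,q8} by δ(·,R) → {q6,q7,q8} and {q1}.
Refine {q6,q7,q8} on symbol L: members go to different blocks, giving {q7,q8} and {q6}.
On input R, block {q7,q8} splits into {q7} and {q8}.
The partition is now stable with 7 blocks: {q3} | {q7} | {q9} | {q2,q5} | {q1} | {q6} | {q8}.

7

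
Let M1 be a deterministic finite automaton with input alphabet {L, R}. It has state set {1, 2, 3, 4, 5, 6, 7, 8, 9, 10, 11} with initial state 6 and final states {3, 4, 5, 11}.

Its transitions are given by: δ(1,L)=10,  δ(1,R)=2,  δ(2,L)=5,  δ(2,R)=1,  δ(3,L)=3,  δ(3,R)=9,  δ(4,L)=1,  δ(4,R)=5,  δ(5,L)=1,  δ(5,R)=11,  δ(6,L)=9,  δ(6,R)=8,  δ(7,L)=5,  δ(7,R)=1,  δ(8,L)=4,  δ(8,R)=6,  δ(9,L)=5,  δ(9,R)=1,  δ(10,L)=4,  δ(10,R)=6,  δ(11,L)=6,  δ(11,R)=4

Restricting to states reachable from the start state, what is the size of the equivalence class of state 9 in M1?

First remove the unreachable states {3,7}; 9 states remain.
P0 = {4,5,11} | {1,2,6,8,9,10}.
On input L, block {1,2,6,8,9,10} splits into {2,8,9,10} and {1,6}.
Stable partition: {4,5,11} | {2,8,9,10} | {1,6} — 3 equivalence classes.
The equivalence class containing 9 is {2,8,9,10}, of size 4.

4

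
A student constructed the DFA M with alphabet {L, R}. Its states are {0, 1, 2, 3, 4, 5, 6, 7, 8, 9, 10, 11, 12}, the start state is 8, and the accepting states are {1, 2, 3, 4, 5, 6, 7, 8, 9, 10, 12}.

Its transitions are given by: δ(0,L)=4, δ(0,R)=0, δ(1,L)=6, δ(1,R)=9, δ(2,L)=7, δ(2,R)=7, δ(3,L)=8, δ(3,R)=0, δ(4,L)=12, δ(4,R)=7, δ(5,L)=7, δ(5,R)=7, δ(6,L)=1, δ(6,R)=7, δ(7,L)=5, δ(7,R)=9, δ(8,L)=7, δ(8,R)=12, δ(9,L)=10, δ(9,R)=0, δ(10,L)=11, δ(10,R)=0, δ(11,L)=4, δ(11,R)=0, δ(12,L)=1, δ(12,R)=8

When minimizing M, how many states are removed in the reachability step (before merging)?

2

BFS from 8 reaches {0, 1, 4, 5, 6, 7, 8, 9, 10, 11, 12}; the 2 state(s) 2, 3 are never visited.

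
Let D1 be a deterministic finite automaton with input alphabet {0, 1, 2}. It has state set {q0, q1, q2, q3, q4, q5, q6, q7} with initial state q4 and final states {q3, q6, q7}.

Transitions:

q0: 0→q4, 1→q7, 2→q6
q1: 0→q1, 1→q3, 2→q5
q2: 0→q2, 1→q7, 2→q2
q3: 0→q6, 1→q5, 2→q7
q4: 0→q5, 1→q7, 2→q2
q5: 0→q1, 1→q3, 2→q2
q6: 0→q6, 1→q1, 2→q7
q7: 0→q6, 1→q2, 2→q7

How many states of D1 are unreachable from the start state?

1

No path from q4 leads to q0; the other 7 states are all reachable.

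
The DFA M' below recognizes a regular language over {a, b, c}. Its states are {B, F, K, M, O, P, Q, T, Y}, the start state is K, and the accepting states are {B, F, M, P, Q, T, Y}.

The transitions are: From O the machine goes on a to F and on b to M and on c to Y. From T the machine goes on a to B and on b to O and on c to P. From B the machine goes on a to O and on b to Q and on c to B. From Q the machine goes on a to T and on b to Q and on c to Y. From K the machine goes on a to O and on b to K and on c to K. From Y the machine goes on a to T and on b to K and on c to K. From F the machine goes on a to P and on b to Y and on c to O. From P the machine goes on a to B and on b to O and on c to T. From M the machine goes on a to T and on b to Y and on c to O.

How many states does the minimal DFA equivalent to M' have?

P0 = {B,F,M,P,Q,T,Y} | {K,O}.
Refine {B,F,M,P,Q,T,Y} on symbol a: members go to different blocks, giving {F,M,P,Q,T,Y} and {B}.
Split {F,M,P,Q,T,Y} by δ(·,a) → {F,M,Q,Y} and {P,T}.
Refine {F,M,Q,Y} on symbol b: members go to different blocks, giving {F,M,Q} and {Y}.
Refine {F,M,Q} on symbol b: members go to different blocks, giving {F,M} and {Q}.
Split {K,O} by δ(·,a) → {O} and {K}.
Stable partition: {F,M} | {O} | {B} | {P,T} | {Y} | {Q} | {K} — 7 equivalence classes.

7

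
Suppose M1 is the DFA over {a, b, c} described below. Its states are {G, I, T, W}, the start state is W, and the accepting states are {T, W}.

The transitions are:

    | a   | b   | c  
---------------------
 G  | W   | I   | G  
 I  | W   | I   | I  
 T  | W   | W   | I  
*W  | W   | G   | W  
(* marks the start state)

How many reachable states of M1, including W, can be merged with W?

1

States {T} cannot be reached from the start state, so discard them.
Start with accepting vs non-accepting: {W} | {G,I}.
The partition is now stable with 2 blocks: {W} | {G,I}.
The equivalence class containing W is {W}, of size 1.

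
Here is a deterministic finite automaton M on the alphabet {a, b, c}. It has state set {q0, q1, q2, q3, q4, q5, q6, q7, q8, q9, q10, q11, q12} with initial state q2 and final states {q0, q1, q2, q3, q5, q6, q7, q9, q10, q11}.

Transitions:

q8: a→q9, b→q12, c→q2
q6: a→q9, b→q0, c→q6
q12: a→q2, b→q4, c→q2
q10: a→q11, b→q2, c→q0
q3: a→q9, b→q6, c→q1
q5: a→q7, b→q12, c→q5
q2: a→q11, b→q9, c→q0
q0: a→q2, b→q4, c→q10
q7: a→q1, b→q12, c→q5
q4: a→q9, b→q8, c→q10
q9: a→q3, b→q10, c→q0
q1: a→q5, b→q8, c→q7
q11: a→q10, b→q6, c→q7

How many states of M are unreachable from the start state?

Exploring from q2, all states are eventually visited, so none are unreachable.

0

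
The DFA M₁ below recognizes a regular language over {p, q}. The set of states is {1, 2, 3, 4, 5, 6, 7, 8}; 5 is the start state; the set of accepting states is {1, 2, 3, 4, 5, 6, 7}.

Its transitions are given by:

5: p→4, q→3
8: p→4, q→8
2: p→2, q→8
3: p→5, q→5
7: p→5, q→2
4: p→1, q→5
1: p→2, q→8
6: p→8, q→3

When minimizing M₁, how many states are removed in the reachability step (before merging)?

2

Starting at 5 and following transitions, the reachable set is {1, 2, 3, 4, 5, 8}. That leaves 6, 7 unreachable — 2 in total.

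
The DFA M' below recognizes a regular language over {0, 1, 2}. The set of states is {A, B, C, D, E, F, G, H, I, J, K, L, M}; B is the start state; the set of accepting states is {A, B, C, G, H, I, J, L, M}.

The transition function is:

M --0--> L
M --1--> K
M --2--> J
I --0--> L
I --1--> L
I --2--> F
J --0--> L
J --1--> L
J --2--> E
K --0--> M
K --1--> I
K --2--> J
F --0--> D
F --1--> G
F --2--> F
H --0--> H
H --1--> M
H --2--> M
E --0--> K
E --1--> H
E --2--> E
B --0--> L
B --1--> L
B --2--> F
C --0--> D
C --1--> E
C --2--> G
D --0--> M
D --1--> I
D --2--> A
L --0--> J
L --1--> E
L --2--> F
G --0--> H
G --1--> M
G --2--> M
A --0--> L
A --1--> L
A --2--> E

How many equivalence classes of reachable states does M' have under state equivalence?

6

Reachable states from the start: {A,B,D,E,F,G,H,I,J,K,L,M}. Unreachable: {C} — drop them.
Start with accepting vs non-accepting: {A,B,G,H,I,J,L,M} | {D,E,F,K}.
On input 1, block {A,B,G,H,I,J,L,M} splits into {A,B,G,H,I,J} and {L,M}.
On input 0, block {A,B,G,H,I,J} splits into {A,B,I,J} and {G,H}.
Split {D,E,F,K} by δ(·,0) → {D,K} and {E,F}.
On input 0, block {L,M} splits into {L} and {M}.
No further refinement is possible. Final partition (6 blocks): {A,B,I,J} | {D,K} | {L} | {G,H} | {E,F} | {M}.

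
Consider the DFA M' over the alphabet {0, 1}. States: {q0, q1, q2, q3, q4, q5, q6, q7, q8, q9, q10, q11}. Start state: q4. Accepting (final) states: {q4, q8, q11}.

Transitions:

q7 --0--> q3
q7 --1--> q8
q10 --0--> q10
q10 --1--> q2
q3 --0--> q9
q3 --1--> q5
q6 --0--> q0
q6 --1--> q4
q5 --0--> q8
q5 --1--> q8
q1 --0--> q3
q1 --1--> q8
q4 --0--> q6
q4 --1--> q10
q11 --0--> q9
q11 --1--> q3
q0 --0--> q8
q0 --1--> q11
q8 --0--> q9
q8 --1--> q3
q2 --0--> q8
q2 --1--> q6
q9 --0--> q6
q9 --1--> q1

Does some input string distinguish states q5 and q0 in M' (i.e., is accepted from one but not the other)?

No

First remove the unreachable states {q7}; 11 states remain.
Initial partition by acceptance: {q4,q8,q11} | {q0,q1,q2,q3,q5,q6,q9,q10}.
On input 0, block {q0,q1,q2,q3,q5,q6,q9,q10} splits into {q1,q3,q6,q9,q10} and {q0,q2,q5}.
On input 0, block {q1,q3,q6,q9,q10} splits into {q1,q3,q9,q10} and {q6}.
Refine {q4,q8,q11} on symbol 0: members go to different blocks, giving {q8,q11} and {q4}.
On input 0, block {q1,q3,q9,q10} splits into {q1,q3,q10} and {q9}.
Refine {q1,q3,q10} on symbol 0: members go to different blocks, giving {q1,q10} and {q3}.
Refine {q1,q10} on symbol 0: members go to different blocks, giving {q1} and {q10}.
Split {q0,q2,q5} by δ(·,1) → {q0,q5} and {q2}.
The partition is now stable with 9 blocks: {q8,q11} | {q1} | {q0,q5} | {q6} | {q4} | {q9} | {q3} | {q10} | {q2}.
q5 and q0 lie in the same block of the stable partition, so they are equivalent — no string distinguishes them.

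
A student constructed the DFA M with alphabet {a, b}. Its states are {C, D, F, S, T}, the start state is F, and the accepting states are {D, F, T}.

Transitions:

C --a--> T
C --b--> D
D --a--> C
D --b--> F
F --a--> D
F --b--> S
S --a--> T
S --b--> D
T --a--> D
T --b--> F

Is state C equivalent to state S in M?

All states are reachable from the start state.
Initial partition by acceptance: {D,F,T} | {C,S}.
On input a, block {D,F,T} splits into {F,T} and {D}.
Split {F,T} by δ(·,b) → {T} and {F}.
The partition is now stable with 4 blocks: {T} | {C,S} | {D} | {F}.
C and S lie in the same block of the stable partition, so they are equivalent — no string distinguishes them.

Yes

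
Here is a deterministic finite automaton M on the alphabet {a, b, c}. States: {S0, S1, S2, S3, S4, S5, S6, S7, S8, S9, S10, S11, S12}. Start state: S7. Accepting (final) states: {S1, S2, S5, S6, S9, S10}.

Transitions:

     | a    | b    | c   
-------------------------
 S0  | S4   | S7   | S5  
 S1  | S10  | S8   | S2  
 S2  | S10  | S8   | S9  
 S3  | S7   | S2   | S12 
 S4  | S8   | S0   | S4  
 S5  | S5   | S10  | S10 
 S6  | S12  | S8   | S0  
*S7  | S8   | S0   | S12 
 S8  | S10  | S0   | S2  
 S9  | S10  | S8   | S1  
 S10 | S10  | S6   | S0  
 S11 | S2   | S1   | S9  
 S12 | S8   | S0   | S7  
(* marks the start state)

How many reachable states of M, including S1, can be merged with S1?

First remove the unreachable states {S3,S11}; 11 states remain.
Start with accepting vs non-accepting: {S1,S2,S5,S6,S9,S10} | {S0,S4,S7,S8,S12}.
On input a, block {S1,S2,S5,S6,S9,S10} splits into {S1,S2,S5,S9,S10} and {S6}.
Split {S1,S2,S5,S9,S10} by δ(·,b) → {S1,S2,S9} and {S5} and {S10}.
Refine {S0,S4,S7,S8,S12} on symbol a: members go to different blocks, giving {S0,S4,S7,S12} and {S8}.
On input a, block {S0,S4,S7,S12} splits into {S4,S7,S12} and {S0}.
Stable partition: {S1,S2,S9} | {S4,S7,S12} | {S6} | {S5} | {S10} | {S8} | {S0} — 7 equivalence classes.
State S1 belongs to the block {S1,S2,S9}, which has 3 states.

3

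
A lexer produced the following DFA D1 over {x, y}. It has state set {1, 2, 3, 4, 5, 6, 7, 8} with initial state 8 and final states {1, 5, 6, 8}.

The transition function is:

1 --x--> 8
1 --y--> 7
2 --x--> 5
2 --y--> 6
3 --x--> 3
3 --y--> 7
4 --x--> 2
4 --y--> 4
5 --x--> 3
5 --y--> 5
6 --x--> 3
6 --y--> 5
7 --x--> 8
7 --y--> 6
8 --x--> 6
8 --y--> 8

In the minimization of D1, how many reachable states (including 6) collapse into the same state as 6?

2

Reachable states from the start: {3,5,6,7,8}. Unreachable: {1,2,4} — drop them.
P0 = {5,6,8} | {3,7}.
On input x, block {5,6,8} splits into {5,6} and {8}.
Split {3,7} by δ(·,x) → {3} and {7}.
The partition is now stable with 4 blocks: {5,6} | {3} | {8} | {7}.
State 6 belongs to the block {5,6}, which has 2 states.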